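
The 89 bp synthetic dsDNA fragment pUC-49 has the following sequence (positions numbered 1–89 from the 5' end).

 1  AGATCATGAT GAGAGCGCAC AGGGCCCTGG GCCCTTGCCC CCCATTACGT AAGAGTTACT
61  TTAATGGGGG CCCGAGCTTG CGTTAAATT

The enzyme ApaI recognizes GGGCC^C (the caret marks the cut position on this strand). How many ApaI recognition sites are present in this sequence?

GGGCCC occurs starting at positions 22, 29, 68.
ApaI cuts at 3 sites.

3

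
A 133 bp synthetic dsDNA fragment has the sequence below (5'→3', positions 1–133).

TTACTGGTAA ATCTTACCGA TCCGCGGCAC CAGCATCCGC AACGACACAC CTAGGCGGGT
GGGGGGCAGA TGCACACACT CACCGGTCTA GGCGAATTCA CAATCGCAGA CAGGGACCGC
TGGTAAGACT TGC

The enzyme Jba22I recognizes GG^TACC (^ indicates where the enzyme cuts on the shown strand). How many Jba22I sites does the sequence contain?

No occurrence of GGTACC is present in the sequence.
Jba22I does not cut: 0 sites.

0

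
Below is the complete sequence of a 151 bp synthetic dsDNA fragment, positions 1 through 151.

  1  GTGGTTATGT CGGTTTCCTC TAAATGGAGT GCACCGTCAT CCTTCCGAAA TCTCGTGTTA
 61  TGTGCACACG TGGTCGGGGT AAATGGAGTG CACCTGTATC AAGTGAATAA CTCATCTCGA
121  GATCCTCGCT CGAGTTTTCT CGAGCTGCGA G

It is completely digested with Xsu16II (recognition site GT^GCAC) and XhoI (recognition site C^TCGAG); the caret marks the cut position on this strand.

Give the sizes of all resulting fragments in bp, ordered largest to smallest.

33, 30, 27, 26, 13, 12, 10 bp

Xsu16II sites (GTGCAC) start at positions 29, 62, 88.
Xsu16II cuts after base 2 of each site, so after positions 30, 63, 89.
XhoI sites (CTCGAG) start at positions 116, 129, 139.
XhoI cuts after the first base of each site, so after positions 116, 129, 139.
Combined cut positions: 30, 63, 89, 116, 129, 139.
Linear molecule, 6 cuts → 7 fragments:
  1–30 → 30 bp
  31–63 → 33 bp
  64–89 → 26 bp
  90–116 → 27 bp
  117–129 → 13 bp
  130–139 → 10 bp
  140–151 → 12 bp
Sorted largest to smallest: 33, 30, 27, 26, 13, 12, 10 bp.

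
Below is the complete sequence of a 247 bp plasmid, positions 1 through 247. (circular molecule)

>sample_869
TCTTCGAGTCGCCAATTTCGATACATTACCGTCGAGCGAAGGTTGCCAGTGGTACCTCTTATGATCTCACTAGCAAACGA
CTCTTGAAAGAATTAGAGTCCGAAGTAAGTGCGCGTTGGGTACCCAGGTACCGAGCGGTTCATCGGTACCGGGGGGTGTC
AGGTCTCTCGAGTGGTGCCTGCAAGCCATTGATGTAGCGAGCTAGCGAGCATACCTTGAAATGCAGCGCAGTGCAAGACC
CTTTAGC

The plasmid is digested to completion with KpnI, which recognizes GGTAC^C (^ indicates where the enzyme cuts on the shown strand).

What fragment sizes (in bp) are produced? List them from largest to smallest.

KpnI sites (GGTACC) start at positions 51, 119, 127, 145.
KpnI cuts after base 5 of each site (before the last base), so after positions 55, 123, 131, 149.
Circular molecule, 4 cuts → 4 fragments:
  56–123 → 68 bp
  124–131 → 8 bp
  132–149 → 18 bp
  150–247 then 1–55 → 98 + 55 = 153 bp
Sorted largest to smallest: 153, 68, 18, 8 bp.

153, 68, 18, 8 bp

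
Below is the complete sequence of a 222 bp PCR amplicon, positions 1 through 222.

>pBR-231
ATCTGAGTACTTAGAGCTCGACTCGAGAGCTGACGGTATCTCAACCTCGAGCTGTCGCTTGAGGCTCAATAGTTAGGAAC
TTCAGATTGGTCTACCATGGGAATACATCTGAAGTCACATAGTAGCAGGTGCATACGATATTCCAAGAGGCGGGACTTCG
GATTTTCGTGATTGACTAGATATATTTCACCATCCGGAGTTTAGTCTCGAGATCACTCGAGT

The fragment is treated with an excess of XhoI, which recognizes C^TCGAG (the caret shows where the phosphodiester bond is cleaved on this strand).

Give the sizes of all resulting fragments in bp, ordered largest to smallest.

XhoI sites (CTCGAG) start at positions 22, 46, 206, 216.
XhoI cuts after the first base of each site, so after positions 22, 46, 206, 216.
Linear molecule, 4 cuts → 5 fragments:
  1–22 → 22 bp
  23–46 → 24 bp
  47–206 → 160 bp
  207–216 → 10 bp
  217–222 → 6 bp
Sorted largest to smallest: 160, 24, 22, 10, 6 bp.

160, 24, 22, 10, 6 bp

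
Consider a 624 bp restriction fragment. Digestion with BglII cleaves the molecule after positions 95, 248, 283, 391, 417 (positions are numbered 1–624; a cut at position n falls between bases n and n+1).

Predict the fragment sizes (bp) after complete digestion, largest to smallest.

Linear molecule, 5 cuts → 6 fragments:
  95 − 0 = 95 bp
  248 − 95 = 153 bp
  283 − 248 = 35 bp
  391 − 283 = 108 bp
  417 − 391 = 26 bp
  624 − 417 = 207 bp
Sorted largest to smallest: 207, 153, 108, 95, 35, 26 bp.

207, 153, 108, 95, 35, 26 bp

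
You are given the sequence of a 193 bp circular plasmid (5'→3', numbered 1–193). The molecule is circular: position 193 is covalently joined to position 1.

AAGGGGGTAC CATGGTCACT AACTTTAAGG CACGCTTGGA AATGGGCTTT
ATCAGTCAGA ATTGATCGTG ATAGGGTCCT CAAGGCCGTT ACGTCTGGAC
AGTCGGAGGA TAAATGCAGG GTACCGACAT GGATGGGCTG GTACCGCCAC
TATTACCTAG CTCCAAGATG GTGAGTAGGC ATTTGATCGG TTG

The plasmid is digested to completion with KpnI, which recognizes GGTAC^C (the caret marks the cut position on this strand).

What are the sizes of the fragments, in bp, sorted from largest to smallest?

KpnI sites (GGTACC) start at positions 6, 120, 140.
KpnI cuts after base 5 of each site (before the last base), so after positions 10, 124, 144.
Circular molecule, 3 cuts → 3 fragments:
  11–124 → 114 bp
  125–144 → 20 bp
  145–193 then 1–10 → 49 + 10 = 59 bp
Sorted largest to smallest: 114, 59, 20 bp.

114, 59, 20 bp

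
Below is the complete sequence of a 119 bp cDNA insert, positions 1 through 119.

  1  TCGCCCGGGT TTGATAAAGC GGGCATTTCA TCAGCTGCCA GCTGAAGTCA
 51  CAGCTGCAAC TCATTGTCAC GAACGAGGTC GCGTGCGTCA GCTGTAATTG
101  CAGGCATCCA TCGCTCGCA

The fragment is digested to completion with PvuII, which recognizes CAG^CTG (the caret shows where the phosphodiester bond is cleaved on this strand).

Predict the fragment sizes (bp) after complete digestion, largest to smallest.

38, 34, 28, 12, 7 bp

PvuII sites (CAGCTG) start at positions 32, 39, 51, 89.
PvuII cuts after base 3 of each site, so after positions 34, 41, 53, 91.
Linear molecule, 4 cuts → 5 fragments:
  1–34 → 34 bp
  35–41 → 7 bp
  42–53 → 12 bp
  54–91 → 38 bp
  92–119 → 28 bp
Sorted largest to smallest: 38, 34, 28, 12, 7 bp.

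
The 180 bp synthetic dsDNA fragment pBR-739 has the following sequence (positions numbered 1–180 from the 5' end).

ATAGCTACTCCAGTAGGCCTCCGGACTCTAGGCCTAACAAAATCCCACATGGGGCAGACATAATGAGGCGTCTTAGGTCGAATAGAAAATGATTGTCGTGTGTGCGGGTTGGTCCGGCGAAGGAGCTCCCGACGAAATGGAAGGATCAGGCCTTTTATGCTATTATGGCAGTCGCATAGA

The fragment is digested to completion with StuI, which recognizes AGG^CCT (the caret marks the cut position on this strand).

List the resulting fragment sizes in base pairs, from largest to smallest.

StuI sites (AGGCCT) start at positions 15, 30, 148.
StuI cuts after base 3 of each site, so after positions 17, 32, 150.
Linear molecule, 3 cuts → 4 fragments:
  1–17 → 17 bp
  18–32 → 15 bp
  33–150 → 118 bp
  151–180 → 30 bp
Sorted largest to smallest: 118, 30, 17, 15 bp.

118, 30, 17, 15 bp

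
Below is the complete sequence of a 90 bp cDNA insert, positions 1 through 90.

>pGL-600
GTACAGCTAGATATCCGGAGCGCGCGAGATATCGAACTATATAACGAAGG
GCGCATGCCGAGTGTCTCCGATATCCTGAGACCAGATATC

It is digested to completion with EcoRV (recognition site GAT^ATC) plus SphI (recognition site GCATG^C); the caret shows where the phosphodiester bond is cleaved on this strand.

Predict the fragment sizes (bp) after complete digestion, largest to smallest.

27, 18, 15, 15, 12, 3 bp

EcoRV sites (GATATC) start at positions 10, 28, 70, 85.
EcoRV cuts after base 3 of each site, so after positions 12, 30, 72, 87.
The SphI site (GCATGC) starts at position 53.
SphI cuts after base 5 of each site (before the last base), so after position 57.
Combined cut positions: 12, 30, 57, 72, 87.
Linear molecule, 5 cuts → 6 fragments:
  1–12 → 12 bp
  13–30 → 18 bp
  31–57 → 27 bp
  58–72 → 15 bp
  73–87 → 15 bp
  88–90 → 3 bp
Sorted largest to smallest: 27, 18, 15, 15, 12, 3 bp.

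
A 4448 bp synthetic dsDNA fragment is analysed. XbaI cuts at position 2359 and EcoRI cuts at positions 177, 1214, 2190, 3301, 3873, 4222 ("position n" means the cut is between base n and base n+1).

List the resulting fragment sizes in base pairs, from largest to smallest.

1037, 976, 942, 572, 349, 226, 177, 169 bp

Combined cut positions (sorted): 177, 1214, 2190, 2359, 3301, 3873, 4222.
Linear molecule, 7 cuts → 8 fragments:
  177 − 0 = 177 bp
  1214 − 177 = 1037 bp
  2190 − 1214 = 976 bp
  2359 − 2190 = 169 bp
  3301 − 2359 = 942 bp
  3873 − 3301 = 572 bp
  4222 − 3873 = 349 bp
  4448 − 4222 = 226 bp
Sorted largest to smallest: 1037, 976, 942, 572, 349, 226, 177, 169 bp.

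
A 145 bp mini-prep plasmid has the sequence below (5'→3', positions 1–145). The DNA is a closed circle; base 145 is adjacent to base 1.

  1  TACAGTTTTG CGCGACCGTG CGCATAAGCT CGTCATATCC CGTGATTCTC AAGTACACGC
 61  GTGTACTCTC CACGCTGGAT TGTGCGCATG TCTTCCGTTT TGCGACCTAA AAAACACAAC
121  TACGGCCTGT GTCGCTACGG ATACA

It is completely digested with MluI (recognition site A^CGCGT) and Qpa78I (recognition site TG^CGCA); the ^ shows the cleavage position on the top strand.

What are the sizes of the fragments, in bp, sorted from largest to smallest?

81, 37, 27 bp

The MluI site (ACGCGT) starts at position 57.
MluI cuts after the first base of each site, so after position 57.
Qpa78I sites (TGCGCA) start at positions 19, 83.
Qpa78I cuts after base 2 of each site, so after positions 20, 84.
Combined cut positions: 20, 57, 84.
Circular molecule, 3 cuts → 3 fragments:
  21–57 → 37 bp
  58–84 → 27 bp
  85–145 then 1–20 → 61 + 20 = 81 bp
Sorted largest to smallest: 81, 37, 27 bp.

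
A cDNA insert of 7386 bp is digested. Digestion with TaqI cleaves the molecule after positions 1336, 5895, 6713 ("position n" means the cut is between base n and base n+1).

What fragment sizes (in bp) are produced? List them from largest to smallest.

4559, 1336, 818, 673 bp

Linear molecule, 3 cuts → 4 fragments:
  1336 − 0 = 1336 bp
  5895 − 1336 = 4559 bp
  6713 − 5895 = 818 bp
  7386 − 6713 = 673 bp
Sorted largest to smallest: 4559, 1336, 818, 673 bp.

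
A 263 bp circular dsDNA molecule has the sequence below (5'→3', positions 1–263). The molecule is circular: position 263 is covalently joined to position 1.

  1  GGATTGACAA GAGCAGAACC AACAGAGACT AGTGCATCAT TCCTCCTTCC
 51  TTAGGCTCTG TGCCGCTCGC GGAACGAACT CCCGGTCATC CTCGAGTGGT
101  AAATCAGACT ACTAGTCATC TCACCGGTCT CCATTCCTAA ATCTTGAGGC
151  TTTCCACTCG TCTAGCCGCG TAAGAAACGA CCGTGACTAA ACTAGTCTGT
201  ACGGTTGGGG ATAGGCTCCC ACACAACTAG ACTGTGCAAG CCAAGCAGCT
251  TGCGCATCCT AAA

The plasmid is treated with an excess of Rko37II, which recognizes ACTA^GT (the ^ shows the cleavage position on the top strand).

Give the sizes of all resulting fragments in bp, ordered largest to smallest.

Rko37II sites (ACTAGT) start at positions 28, 111, 191.
Rko37II cuts after base 4 of each site, so after positions 31, 114, 194.
Circular molecule, 3 cuts → 3 fragments:
  32–114 → 83 bp
  115–194 → 80 bp
  195–263 then 1–31 → 69 + 31 = 100 bp
Sorted largest to smallest: 100, 83, 80 bp.

100, 83, 80 bp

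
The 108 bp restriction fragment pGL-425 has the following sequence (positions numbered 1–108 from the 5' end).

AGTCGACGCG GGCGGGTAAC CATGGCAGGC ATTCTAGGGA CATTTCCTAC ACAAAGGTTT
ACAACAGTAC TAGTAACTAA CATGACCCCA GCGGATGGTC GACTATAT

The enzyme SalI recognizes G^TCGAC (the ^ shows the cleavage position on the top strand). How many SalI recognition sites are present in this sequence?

2

GTCGAC occurs starting at positions 2, 98.
SalI cuts at 2 sites.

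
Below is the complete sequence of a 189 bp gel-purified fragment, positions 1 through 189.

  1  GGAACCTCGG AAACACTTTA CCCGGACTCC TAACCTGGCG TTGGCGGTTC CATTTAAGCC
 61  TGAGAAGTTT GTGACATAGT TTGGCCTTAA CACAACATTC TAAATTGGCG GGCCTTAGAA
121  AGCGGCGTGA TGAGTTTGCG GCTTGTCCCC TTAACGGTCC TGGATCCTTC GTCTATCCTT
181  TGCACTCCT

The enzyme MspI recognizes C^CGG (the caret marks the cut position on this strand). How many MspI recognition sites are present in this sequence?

CCGG occurs starting at position 22.
MspI cuts at 1 site.

1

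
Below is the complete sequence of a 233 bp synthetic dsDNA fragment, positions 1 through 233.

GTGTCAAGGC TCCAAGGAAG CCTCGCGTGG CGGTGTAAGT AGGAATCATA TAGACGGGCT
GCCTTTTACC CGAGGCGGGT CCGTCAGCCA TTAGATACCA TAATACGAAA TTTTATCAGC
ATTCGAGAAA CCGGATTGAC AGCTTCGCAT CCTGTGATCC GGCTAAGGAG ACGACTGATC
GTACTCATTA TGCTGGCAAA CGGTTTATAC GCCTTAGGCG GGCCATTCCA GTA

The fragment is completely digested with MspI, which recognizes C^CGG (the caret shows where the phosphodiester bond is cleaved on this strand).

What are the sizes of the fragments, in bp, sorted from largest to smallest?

MspI sites (CCGG) start at positions 131, 159.
MspI cuts after the first base of each site, so after positions 131, 159.
Linear molecule, 2 cuts → 3 fragments:
  1–131 → 131 bp
  132–159 → 28 bp
  160–233 → 74 bp
Sorted largest to smallest: 131, 74, 28 bp.

131, 74, 28 bp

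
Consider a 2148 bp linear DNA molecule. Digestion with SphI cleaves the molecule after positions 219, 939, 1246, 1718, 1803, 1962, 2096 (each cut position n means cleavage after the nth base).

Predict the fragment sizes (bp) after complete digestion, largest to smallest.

720, 472, 307, 219, 159, 134, 85, 52 bp

Linear molecule, 7 cuts → 8 fragments:
  219 − 0 = 219 bp
  939 − 219 = 720 bp
  1246 − 939 = 307 bp
  1718 − 1246 = 472 bp
  1803 − 1718 = 85 bp
  1962 − 1803 = 159 bp
  2096 − 1962 = 134 bp
  2148 − 2096 = 52 bp
Sorted largest to smallest: 720, 472, 307, 219, 159, 134, 85, 52 bp.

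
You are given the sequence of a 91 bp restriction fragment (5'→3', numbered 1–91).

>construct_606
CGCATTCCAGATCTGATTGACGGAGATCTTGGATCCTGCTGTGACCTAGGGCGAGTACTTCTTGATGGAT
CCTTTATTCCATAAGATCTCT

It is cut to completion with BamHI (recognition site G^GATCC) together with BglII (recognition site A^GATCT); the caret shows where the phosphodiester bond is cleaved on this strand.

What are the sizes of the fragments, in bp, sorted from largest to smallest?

BamHI sites (GGATCC) start at positions 31, 67.
BamHI cuts after the first base of each site, so after positions 31, 67.
BglII sites (AGATCT) start at positions 9, 24, 84.
BglII cuts after the first base of each site, so after positions 9, 24, 84.
Combined cut positions: 9, 24, 31, 67, 84.
Linear molecule, 5 cuts → 6 fragments:
  1–9 → 9 bp
  10–24 → 15 bp
  25–31 → 7 bp
  32–67 → 36 bp
  68–84 → 17 bp
  85–91 → 7 bp
Sorted largest to smallest: 36, 17, 15, 9, 7, 7 bp.

36, 17, 15, 9, 7, 7 bp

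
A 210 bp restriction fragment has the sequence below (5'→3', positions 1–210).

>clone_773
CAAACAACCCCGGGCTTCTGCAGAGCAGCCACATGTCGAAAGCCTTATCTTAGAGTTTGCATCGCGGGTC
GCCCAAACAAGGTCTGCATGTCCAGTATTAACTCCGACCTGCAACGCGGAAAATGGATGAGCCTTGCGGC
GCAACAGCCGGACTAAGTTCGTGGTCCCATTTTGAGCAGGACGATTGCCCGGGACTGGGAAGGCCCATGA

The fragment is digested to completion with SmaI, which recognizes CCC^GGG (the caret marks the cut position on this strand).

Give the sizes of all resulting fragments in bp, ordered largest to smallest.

SmaI sites (CCCGGG) start at positions 9, 188.
SmaI cuts after base 3 of each site, so after positions 11, 190.
Linear molecule, 2 cuts → 3 fragments:
  1–11 → 11 bp
  12–190 → 179 bp
  191–210 → 20 bp
Sorted largest to smallest: 179, 20, 11 bp.

179, 20, 11 bp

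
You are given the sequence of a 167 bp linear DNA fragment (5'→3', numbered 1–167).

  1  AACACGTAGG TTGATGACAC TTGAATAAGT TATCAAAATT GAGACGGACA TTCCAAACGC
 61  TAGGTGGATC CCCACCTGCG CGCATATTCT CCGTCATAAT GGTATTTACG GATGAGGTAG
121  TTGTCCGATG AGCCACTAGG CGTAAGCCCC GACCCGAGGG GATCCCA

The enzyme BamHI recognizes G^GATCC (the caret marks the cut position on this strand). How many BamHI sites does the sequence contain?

2

GGATCC occurs starting at positions 66, 160.
BamHI cuts at 2 sites.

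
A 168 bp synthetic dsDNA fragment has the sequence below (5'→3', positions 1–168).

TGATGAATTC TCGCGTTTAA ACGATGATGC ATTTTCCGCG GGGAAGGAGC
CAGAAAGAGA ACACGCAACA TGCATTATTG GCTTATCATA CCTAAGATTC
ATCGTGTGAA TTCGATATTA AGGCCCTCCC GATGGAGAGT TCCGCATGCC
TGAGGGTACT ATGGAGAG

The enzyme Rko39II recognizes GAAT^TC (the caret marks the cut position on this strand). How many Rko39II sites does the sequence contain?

2

GAATTC occurs starting at positions 5, 108.
Rko39II cuts at 2 sites.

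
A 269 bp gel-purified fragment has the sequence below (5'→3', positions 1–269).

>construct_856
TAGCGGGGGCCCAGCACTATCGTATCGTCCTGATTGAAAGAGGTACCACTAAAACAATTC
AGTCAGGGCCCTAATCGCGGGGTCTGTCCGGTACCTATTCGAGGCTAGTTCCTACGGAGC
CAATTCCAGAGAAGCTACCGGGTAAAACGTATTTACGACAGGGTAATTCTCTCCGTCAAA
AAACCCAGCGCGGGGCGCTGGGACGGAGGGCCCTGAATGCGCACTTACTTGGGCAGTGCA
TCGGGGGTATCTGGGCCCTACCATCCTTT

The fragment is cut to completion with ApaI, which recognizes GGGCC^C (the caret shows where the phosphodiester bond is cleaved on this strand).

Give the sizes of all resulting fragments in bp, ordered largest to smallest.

142, 59, 45, 12, 11 bp

ApaI sites (GGGCCC) start at positions 7, 66, 208, 253.
ApaI cuts after base 5 of each site (before the last base), so after positions 11, 70, 212, 257.
Linear molecule, 4 cuts → 5 fragments:
  1–11 → 11 bp
  12–70 → 59 bp
  71–212 → 142 bp
  213–257 → 45 bp
  258–269 → 12 bp
Sorted largest to smallest: 142, 59, 45, 12, 11 bp.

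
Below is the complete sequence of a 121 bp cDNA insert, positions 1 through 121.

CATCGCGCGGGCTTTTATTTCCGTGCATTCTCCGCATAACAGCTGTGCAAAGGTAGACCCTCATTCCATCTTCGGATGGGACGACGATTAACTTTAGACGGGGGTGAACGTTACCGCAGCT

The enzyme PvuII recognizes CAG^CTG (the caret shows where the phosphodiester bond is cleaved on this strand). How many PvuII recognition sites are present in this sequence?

CAGCTG occurs starting at position 40.
PvuII cuts at 1 site.

1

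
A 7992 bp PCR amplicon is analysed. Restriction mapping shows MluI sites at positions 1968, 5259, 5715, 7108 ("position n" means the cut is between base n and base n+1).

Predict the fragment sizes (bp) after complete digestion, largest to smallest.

3291, 1968, 1393, 884, 456 bp

Linear molecule, 4 cuts → 5 fragments:
  1968 − 0 = 1968 bp
  5259 − 1968 = 3291 bp
  5715 − 5259 = 456 bp
  7108 − 5715 = 1393 bp
  7992 − 7108 = 884 bp
Sorted largest to smallest: 3291, 1968, 1393, 884, 456 bp.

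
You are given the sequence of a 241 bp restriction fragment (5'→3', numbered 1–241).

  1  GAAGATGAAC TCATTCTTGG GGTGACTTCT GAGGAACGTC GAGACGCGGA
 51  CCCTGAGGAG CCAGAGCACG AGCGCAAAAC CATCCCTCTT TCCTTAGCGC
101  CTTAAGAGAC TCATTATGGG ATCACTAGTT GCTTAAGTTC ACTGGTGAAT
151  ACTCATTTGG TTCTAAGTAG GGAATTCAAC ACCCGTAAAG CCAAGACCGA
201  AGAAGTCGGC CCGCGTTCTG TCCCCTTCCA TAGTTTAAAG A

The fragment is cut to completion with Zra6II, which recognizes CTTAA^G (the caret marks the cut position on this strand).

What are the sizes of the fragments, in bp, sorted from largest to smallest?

105, 105, 31 bp

Zra6II sites (CTTAAG) start at positions 101, 132.
Zra6II cuts after base 5 of each site (before the last base), so after positions 105, 136.
Linear molecule, 2 cuts → 3 fragments:
  1–105 → 105 bp
  106–136 → 31 bp
  137–241 → 105 bp
Sorted largest to smallest: 105, 105, 31 bp.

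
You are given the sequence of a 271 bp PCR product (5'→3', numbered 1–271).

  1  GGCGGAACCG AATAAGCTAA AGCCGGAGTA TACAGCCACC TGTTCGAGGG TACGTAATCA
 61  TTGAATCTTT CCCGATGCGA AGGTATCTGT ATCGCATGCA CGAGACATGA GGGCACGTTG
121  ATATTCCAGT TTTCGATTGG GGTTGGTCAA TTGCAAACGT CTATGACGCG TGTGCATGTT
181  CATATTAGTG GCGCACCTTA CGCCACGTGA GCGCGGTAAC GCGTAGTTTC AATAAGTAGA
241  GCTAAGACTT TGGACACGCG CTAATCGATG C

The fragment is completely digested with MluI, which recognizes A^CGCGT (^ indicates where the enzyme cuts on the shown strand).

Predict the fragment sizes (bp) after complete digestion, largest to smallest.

MluI sites (ACGCGT) start at positions 166, 219.
MluI cuts after the first base of each site, so after positions 166, 219.
Linear molecule, 2 cuts → 3 fragments:
  1–166 → 166 bp
  167–219 → 53 bp
  220–271 → 52 bp
Sorted largest to smallest: 166, 53, 52 bp.

166, 53, 52 bp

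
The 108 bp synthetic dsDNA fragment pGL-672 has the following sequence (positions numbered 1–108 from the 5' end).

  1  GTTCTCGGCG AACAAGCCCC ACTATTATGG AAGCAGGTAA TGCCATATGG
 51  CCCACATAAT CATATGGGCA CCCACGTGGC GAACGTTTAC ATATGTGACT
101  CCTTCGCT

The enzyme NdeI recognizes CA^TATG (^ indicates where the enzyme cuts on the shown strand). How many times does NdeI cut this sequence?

CATATG occurs starting at positions 44, 61, 90.
NdeI cuts at 3 sites.

3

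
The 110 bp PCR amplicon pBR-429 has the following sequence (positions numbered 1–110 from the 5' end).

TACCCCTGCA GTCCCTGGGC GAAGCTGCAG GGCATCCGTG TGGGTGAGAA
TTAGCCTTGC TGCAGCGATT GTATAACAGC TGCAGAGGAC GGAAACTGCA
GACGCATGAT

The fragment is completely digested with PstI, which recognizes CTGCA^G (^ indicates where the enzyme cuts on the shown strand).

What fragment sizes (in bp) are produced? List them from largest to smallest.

35, 20, 19, 16, 10, 10 bp

PstI sites (CTGCAG) start at positions 6, 25, 60, 80, 96.
PstI cuts after base 5 of each site (before the last base), so after positions 10, 29, 64, 84, 100.
Linear molecule, 5 cuts → 6 fragments:
  1–10 → 10 bp
  11–29 → 19 bp
  30–64 → 35 bp
  65–84 → 20 bp
  85–100 → 16 bp
  101–110 → 10 bp
Sorted largest to smallest: 35, 20, 19, 16, 10, 10 bp.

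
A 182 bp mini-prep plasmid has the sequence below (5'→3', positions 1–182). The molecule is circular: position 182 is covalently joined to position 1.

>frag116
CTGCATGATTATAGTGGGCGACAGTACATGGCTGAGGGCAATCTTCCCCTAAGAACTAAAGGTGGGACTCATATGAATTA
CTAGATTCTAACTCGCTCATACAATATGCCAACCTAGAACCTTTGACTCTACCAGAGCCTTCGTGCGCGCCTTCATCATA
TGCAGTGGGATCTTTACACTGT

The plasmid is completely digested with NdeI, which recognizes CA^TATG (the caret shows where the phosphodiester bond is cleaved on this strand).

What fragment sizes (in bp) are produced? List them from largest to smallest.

95, 87 bp

NdeI sites (CATATG) start at positions 70, 157.
NdeI cuts after base 2 of each site, so after positions 71, 158.
Circular molecule, 2 cuts → 2 fragments:
  72–158 → 87 bp
  159–182 then 1–71 → 24 + 71 = 95 bp
Sorted largest to smallest: 95, 87 bp.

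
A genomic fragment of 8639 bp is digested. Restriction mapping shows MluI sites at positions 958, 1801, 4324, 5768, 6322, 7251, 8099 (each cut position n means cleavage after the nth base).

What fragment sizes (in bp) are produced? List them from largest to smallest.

Linear molecule, 7 cuts → 8 fragments:
  958 − 0 = 958 bp
  1801 − 958 = 843 bp
  4324 − 1801 = 2523 bp
  5768 − 4324 = 1444 bp
  6322 − 5768 = 554 bp
  7251 − 6322 = 929 bp
  8099 − 7251 = 848 bp
  8639 − 8099 = 540 bp
Sorted largest to smallest: 2523, 1444, 958, 929, 848, 843, 554, 540 bp.

2523, 1444, 958, 929, 848, 843, 554, 540 bp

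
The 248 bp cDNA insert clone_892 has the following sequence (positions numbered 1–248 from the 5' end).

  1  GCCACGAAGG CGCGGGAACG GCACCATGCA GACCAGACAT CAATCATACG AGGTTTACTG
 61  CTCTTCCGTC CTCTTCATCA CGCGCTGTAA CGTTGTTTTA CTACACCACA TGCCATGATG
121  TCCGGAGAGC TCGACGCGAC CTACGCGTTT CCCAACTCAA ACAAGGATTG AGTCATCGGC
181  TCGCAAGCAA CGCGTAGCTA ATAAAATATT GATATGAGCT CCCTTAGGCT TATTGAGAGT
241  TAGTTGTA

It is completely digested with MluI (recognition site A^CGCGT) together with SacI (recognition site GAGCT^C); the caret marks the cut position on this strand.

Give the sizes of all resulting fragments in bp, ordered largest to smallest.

131, 47, 30, 28, 12 bp

MluI sites (ACGCGT) start at positions 143, 190.
MluI cuts after the first base of each site, so after positions 143, 190.
SacI sites (GAGCTC) start at positions 127, 216.
SacI cuts after base 5 of each site (before the last base), so after positions 131, 220.
Combined cut positions: 131, 143, 190, 220.
Linear molecule, 4 cuts → 5 fragments:
  1–131 → 131 bp
  132–143 → 12 bp
  144–190 → 47 bp
  191–220 → 30 bp
  221–248 → 28 bp
Sorted largest to smallest: 131, 47, 30, 28, 12 bp.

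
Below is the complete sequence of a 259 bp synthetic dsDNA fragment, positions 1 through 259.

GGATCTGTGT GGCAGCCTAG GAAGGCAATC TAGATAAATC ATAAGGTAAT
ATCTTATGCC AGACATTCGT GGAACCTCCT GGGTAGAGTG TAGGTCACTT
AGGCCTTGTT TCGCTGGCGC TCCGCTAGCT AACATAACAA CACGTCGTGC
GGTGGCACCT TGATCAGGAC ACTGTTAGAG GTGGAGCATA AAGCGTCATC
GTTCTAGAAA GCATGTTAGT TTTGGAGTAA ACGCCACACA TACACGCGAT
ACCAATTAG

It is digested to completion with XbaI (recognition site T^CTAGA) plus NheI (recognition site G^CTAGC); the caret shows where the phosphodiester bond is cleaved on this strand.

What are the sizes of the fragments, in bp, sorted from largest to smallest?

XbaI sites (TCTAGA) start at positions 29, 203.
XbaI cuts after the first base of each site, so after positions 29, 203.
The NheI site (GCTAGC) starts at position 124.
NheI cuts after the first base of each site, so after position 124.
Combined cut positions: 29, 124, 203.
Linear molecule, 3 cuts → 4 fragments:
  1–29 → 29 bp
  30–124 → 95 bp
  125–203 → 79 bp
  204–259 → 56 bp
Sorted largest to smallest: 95, 79, 56, 29 bp.

95, 79, 56, 29 bp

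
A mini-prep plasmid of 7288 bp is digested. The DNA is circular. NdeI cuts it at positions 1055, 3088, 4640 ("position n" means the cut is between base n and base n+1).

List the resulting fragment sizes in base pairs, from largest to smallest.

Circular molecule, 3 cuts → 3 fragments:
  3088 − 1055 = 2033 bp
  4640 − 3088 = 1552 bp
  wrap: 7288 − 4640 + 1055 = 3703 bp
Sorted largest to smallest: 3703, 2033, 1552 bp.

3703, 2033, 1552 bp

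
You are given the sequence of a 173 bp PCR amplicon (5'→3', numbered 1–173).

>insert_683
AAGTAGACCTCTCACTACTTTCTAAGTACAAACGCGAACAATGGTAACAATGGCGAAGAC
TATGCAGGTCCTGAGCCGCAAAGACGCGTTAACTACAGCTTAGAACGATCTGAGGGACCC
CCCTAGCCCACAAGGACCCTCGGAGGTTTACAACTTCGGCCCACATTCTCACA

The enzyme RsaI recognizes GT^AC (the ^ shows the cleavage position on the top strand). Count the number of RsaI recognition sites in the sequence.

GTAC occurs starting at position 26.
RsaI cuts at 1 site.

1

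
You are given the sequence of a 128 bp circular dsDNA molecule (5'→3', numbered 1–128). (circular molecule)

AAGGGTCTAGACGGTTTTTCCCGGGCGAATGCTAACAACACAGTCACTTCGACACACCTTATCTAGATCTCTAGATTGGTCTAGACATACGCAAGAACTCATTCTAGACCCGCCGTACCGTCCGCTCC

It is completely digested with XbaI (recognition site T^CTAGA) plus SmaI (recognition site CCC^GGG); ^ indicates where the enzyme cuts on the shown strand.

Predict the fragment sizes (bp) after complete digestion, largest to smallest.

XbaI sites (TCTAGA) start at positions 6, 62, 70, 80, 103.
XbaI cuts after the first base of each site, so after positions 6, 62, 70, 80, 103.
The SmaI site (CCCGGG) starts at position 20.
SmaI cuts after base 3 of each site, so after position 22.
Combined cut positions: 6, 22, 62, 70, 80, 103.
Circular molecule, 6 cuts → 6 fragments:
  7–22 → 16 bp
  23–62 → 40 bp
  63–70 → 8 bp
  71–80 → 10 bp
  81–103 → 23 bp
  104–128 then 1–6 → 25 + 6 = 31 bp
Sorted largest to smallest: 40, 31, 23, 16, 10, 8 bp.

40, 31, 23, 16, 10, 8 bp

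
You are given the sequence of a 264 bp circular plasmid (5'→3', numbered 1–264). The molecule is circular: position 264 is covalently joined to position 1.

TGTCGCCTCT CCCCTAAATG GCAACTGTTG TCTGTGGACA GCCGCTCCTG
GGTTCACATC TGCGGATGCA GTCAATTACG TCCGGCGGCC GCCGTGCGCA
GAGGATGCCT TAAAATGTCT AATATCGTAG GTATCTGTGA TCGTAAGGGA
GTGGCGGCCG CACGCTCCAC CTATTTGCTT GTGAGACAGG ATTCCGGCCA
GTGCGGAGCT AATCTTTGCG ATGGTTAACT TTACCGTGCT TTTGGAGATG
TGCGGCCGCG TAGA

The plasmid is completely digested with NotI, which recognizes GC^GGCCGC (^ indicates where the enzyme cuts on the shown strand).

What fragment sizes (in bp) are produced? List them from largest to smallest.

98, 97, 69 bp

NotI sites (GCGGCCGC) start at positions 85, 154, 252.
NotI cuts after base 2 of each site, so after positions 86, 155, 253.
Circular molecule, 3 cuts → 3 fragments:
  87–155 → 69 bp
  156–253 → 98 bp
  254–264 then 1–86 → 11 + 86 = 97 bp
Sorted largest to smallest: 98, 97, 69 bp.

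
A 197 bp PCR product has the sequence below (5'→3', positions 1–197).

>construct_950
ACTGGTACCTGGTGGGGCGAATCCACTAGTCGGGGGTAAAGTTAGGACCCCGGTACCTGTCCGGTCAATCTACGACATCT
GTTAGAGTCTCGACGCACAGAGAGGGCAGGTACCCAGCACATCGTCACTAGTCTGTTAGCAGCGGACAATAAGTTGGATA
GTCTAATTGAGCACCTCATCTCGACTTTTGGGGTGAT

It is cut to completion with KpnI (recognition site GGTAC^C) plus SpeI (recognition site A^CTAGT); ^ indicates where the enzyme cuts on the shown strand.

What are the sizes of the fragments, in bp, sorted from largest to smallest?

70, 57, 31, 17, 14, 8 bp

KpnI sites (GGTACC) start at positions 4, 52, 109.
KpnI cuts after base 5 of each site (before the last base), so after positions 8, 56, 113.
SpeI sites (ACTAGT) start at positions 25, 127.
SpeI cuts after the first base of each site, so after positions 25, 127.
Combined cut positions: 8, 25, 56, 113, 127.
Linear molecule, 5 cuts → 6 fragments:
  1–8 → 8 bp
  9–25 → 17 bp
  26–56 → 31 bp
  57–113 → 57 bp
  114–127 → 14 bp
  128–197 → 70 bp
Sorted largest to smallest: 70, 57, 31, 17, 14, 8 bp.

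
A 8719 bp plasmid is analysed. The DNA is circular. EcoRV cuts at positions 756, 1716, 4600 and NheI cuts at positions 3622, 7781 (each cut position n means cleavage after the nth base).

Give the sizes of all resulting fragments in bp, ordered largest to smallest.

3181, 1906, 1694, 978, 960 bp

Combined cut positions (sorted): 756, 1716, 3622, 4600, 7781.
Circular molecule, 5 cuts → 5 fragments:
  1716 − 756 = 960 bp
  3622 − 1716 = 1906 bp
  4600 − 3622 = 978 bp
  7781 − 4600 = 3181 bp
  wrap: 8719 − 7781 + 756 = 1694 bp
Sorted largest to smallest: 3181, 1906, 1694, 978, 960 bp.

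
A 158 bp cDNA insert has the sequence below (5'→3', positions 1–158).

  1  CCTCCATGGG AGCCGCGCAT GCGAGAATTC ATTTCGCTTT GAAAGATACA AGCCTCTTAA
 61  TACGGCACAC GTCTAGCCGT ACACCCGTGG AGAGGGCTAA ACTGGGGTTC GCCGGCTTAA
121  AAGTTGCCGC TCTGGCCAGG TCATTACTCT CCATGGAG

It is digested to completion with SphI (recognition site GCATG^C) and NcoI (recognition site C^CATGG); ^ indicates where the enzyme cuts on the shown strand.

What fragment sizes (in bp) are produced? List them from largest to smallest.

130, 17, 7, 4 bp

The SphI site (GCATGC) starts at position 17.
SphI cuts after base 5 of each site (before the last base), so after position 21.
NcoI sites (CCATGG) start at positions 4, 151.
NcoI cuts after the first base of each site, so after positions 4, 151.
Combined cut positions: 4, 21, 151.
Linear molecule, 3 cuts → 4 fragments:
  1–4 → 4 bp
  5–21 → 17 bp
  22–151 → 130 bp
  152–158 → 7 bp
Sorted largest to smallest: 130, 17, 7, 4 bp.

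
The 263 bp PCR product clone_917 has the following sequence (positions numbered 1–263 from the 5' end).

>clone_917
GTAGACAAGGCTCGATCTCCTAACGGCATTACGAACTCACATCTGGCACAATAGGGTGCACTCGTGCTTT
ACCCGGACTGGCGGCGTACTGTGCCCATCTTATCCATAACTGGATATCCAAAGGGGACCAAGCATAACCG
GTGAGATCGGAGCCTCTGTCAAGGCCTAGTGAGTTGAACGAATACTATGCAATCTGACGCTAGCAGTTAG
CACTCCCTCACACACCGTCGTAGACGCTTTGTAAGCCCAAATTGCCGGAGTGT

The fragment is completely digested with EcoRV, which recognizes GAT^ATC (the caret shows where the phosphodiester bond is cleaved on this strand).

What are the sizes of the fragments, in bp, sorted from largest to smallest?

The EcoRV site (GATATC) starts at position 113.
EcoRV cuts after base 3 of each site, so after position 115.
Linear molecule, 1 cut → 2 fragments:
  1–115 → 115 bp
  116–263 → 148 bp
Sorted largest to smallest: 148, 115 bp.

148, 115 bp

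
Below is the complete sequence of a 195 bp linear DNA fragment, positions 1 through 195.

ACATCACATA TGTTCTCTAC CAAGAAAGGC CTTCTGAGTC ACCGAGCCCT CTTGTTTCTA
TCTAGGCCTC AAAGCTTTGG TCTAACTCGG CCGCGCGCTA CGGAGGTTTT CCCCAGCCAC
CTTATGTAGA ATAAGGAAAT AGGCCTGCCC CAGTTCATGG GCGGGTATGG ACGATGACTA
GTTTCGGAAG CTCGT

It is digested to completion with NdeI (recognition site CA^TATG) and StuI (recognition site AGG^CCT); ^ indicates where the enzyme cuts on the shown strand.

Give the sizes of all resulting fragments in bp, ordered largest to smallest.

The NdeI site (CATATG) starts at position 7.
NdeI cuts after base 2 of each site, so after position 8.
StuI sites (AGGCCT) start at positions 27, 64, 141.
StuI cuts after base 3 of each site, so after positions 29, 66, 143.
Combined cut positions: 8, 29, 66, 143.
Linear molecule, 4 cuts → 5 fragments:
  1–8 → 8 bp
  9–29 → 21 bp
  30–66 → 37 bp
  67–143 → 77 bp
  144–195 → 52 bp
Sorted largest to smallest: 77, 52, 37, 21, 8 bp.

77, 52, 37, 21, 8 bp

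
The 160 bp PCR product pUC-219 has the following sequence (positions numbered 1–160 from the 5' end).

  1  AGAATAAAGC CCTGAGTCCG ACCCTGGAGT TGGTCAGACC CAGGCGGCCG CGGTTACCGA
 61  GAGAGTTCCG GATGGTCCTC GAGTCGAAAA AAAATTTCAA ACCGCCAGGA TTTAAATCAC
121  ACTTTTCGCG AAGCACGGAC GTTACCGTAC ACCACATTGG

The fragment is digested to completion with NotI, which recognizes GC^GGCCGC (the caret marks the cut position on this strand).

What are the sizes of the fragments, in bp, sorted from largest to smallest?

115, 45 bp

The NotI site (GCGGCCGC) starts at position 44.
NotI cuts after base 2 of each site, so after position 45.
Linear molecule, 1 cut → 2 fragments:
  1–45 → 45 bp
  46–160 → 115 bp
Sorted largest to smallest: 115, 45 bp.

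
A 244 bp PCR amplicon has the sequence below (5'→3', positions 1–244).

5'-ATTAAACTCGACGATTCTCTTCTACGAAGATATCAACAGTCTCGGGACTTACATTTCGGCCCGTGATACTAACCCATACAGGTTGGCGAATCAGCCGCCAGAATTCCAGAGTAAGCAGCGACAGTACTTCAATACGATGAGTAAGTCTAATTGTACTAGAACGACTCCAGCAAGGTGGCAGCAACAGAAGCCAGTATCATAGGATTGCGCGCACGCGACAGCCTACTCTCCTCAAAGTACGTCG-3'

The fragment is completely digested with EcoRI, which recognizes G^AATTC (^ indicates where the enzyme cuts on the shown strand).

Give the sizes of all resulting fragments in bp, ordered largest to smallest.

143, 101 bp

The EcoRI site (GAATTC) starts at position 101.
EcoRI cuts after the first base of each site, so after position 101.
Linear molecule, 1 cut → 2 fragments:
  1–101 → 101 bp
  102–244 → 143 bp
Sorted largest to smallest: 143, 101 bp.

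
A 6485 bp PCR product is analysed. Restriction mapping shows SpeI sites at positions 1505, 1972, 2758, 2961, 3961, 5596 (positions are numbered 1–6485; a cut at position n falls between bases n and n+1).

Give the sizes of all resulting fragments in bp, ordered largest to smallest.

Linear molecule, 6 cuts → 7 fragments:
  1505 − 0 = 1505 bp
  1972 − 1505 = 467 bp
  2758 − 1972 = 786 bp
  2961 − 2758 = 203 bp
  3961 − 2961 = 1000 bp
  5596 − 3961 = 1635 bp
  6485 − 5596 = 889 bp
Sorted largest to smallest: 1635, 1505, 1000, 889, 786, 467, 203 bp.

1635, 1505, 1000, 889, 786, 467, 203 bp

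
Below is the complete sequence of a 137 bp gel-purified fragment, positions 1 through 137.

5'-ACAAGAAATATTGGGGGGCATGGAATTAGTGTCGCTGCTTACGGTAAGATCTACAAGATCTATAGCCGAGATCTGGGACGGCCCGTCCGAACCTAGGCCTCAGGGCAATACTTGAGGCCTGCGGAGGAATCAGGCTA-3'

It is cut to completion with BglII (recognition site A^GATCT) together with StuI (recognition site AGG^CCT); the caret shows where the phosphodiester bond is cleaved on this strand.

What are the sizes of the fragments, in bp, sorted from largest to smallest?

47, 28, 20, 20, 13, 9 bp

BglII sites (AGATCT) start at positions 47, 56, 69.
BglII cuts after the first base of each site, so after positions 47, 56, 69.
StuI sites (AGGCCT) start at positions 95, 115.
StuI cuts after base 3 of each site, so after positions 97, 117.
Combined cut positions: 47, 56, 69, 97, 117.
Linear molecule, 5 cuts → 6 fragments:
  1–47 → 47 bp
  48–56 → 9 bp
  57–69 → 13 bp
  70–97 → 28 bp
  98–117 → 20 bp
  118–137 → 20 bp
Sorted largest to smallest: 47, 28, 20, 20, 13, 9 bp.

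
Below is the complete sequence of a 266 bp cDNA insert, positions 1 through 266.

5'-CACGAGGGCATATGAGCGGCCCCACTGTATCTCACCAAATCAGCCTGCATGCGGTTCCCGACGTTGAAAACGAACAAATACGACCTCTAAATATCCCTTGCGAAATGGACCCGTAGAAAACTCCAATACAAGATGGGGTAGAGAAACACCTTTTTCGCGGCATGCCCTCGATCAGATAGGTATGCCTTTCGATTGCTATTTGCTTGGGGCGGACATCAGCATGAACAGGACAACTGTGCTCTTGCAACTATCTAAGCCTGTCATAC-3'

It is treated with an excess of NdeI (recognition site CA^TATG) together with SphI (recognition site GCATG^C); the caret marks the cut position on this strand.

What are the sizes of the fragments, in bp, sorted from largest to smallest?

The NdeI site (CATATG) starts at position 9.
NdeI cuts after base 2 of each site, so after position 10.
SphI sites (GCATGC) start at positions 47, 160.
SphI cuts after base 5 of each site (before the last base), so after positions 51, 164.
Combined cut positions: 10, 51, 164.
Linear molecule, 3 cuts → 4 fragments:
  1–10 → 10 bp
  11–51 → 41 bp
  52–164 → 113 bp
  165–266 → 102 bp
Sorted largest to smallest: 113, 102, 41, 10 bp.

113, 102, 41, 10 bp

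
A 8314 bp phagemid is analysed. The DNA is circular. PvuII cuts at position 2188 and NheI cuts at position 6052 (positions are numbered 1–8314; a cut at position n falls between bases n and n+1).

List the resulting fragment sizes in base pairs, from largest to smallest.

Combined cut positions (sorted): 2188, 6052.
Circular molecule, 2 cuts → 2 fragments:
  6052 − 2188 = 3864 bp
  wrap: 8314 − 6052 + 2188 = 4450 bp
Sorted largest to smallest: 4450, 3864 bp.

4450, 3864 bp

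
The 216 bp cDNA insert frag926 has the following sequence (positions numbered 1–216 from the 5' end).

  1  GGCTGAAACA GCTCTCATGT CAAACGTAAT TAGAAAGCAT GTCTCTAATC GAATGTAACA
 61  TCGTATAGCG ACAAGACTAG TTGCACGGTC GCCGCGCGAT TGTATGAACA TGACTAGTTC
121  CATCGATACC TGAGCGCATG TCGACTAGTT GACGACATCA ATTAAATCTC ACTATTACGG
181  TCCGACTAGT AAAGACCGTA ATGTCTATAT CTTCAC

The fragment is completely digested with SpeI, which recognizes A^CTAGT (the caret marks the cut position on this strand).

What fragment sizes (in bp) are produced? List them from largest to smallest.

76, 41, 37, 31, 31 bp

SpeI sites (ACTAGT) start at positions 76, 113, 144, 185.
SpeI cuts after the first base of each site, so after positions 76, 113, 144, 185.
Linear molecule, 4 cuts → 5 fragments:
  1–76 → 76 bp
  77–113 → 37 bp
  114–144 → 31 bp
  145–185 → 41 bp
  186–216 → 31 bp
Sorted largest to smallest: 76, 41, 37, 31, 31 bp.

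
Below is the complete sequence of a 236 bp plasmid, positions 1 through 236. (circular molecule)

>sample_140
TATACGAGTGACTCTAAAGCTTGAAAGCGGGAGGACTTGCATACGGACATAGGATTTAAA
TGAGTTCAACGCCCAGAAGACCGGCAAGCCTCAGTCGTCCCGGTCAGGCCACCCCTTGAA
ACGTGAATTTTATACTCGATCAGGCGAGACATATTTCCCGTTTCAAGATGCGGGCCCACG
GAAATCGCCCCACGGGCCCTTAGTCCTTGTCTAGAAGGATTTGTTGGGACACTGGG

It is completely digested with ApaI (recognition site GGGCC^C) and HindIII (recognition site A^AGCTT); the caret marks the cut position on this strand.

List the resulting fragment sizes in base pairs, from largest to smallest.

ApaI sites (GGGCCC) start at positions 172, 194.
ApaI cuts after base 5 of each site (before the last base), so after positions 176, 198.
The HindIII site (AAGCTT) starts at position 17.
HindIII cuts after the first base of each site, so after position 17.
Combined cut positions: 17, 176, 198.
Circular molecule, 3 cuts → 3 fragments:
  18–176 → 159 bp
  177–198 → 22 bp
  199–236 then 1–17 → 38 + 17 = 55 bp
Sorted largest to smallest: 159, 55, 22 bp.

159, 55, 22 bp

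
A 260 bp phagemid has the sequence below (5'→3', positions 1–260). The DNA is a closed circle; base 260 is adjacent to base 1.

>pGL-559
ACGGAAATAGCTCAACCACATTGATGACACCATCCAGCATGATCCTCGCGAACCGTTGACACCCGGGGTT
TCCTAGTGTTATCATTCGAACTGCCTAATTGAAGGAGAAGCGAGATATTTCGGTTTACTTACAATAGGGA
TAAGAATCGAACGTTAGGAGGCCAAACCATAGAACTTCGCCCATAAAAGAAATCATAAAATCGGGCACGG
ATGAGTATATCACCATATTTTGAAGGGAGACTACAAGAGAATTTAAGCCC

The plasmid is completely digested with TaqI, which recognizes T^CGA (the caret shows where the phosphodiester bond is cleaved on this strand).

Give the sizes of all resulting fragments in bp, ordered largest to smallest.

199, 61 bp

TaqI sites (TCGA) start at positions 86, 147.
TaqI cuts after the first base of each site, so after positions 86, 147.
Circular molecule, 2 cuts → 2 fragments:
  87–147 → 61 bp
  148–260 then 1–86 → 113 + 86 = 199 bp
Sorted largest to smallest: 199, 61 bp.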